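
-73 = -73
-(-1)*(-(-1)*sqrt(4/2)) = 1.41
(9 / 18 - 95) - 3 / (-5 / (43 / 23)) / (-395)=-8585583 / 90850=-94.50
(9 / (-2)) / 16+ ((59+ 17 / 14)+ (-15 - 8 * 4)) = 2897 / 224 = 12.93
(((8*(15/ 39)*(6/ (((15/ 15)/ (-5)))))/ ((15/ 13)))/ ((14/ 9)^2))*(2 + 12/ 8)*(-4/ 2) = 1620/ 7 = 231.43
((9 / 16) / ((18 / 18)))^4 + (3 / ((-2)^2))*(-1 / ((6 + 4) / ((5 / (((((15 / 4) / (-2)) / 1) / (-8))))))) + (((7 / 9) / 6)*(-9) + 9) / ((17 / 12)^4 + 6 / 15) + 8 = 1243942858489 / 150430351360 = 8.27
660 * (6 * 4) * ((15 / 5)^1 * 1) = 47520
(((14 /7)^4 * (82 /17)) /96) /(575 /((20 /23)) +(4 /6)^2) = 12 /9877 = 0.00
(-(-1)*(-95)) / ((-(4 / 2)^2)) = 95 / 4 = 23.75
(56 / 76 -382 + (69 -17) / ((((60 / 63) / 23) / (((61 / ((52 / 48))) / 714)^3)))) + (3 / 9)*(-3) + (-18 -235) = -634.65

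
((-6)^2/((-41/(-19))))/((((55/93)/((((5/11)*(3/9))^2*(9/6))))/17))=901170/54571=16.51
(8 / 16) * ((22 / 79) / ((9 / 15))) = 55 / 237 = 0.23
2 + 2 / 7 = 2.29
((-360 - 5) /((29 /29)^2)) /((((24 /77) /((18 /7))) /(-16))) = 48180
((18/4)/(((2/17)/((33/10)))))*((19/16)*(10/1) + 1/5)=2438667/1600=1524.17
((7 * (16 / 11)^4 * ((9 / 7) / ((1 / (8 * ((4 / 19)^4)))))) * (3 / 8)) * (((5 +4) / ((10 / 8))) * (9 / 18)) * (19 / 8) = 1019215872 / 502113095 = 2.03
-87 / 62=-1.40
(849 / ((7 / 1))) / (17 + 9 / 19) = 16131 / 2324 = 6.94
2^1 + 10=12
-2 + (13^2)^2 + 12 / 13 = 371279 / 13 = 28559.92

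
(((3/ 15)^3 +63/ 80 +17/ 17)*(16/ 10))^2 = 12895281/ 1562500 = 8.25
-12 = -12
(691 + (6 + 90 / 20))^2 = 1968409 / 4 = 492102.25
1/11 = 0.09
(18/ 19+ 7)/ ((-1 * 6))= -151/ 114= -1.32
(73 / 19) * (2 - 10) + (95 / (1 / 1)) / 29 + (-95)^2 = 4957644 / 551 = 8997.54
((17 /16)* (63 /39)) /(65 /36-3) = -3213 /2236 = -1.44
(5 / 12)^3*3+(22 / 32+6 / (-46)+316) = 316.77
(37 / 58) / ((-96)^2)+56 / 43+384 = 8856061495 / 22984704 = 385.30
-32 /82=-0.39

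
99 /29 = 3.41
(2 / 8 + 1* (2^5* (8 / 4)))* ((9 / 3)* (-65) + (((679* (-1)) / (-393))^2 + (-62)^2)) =72479839297 / 308898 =234640.04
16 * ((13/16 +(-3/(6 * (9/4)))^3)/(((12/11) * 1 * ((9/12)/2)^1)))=31.35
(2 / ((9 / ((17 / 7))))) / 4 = 17 / 126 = 0.13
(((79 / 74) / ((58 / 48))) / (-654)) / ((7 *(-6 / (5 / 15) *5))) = 79 / 36841455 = 0.00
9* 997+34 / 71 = 637117 / 71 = 8973.48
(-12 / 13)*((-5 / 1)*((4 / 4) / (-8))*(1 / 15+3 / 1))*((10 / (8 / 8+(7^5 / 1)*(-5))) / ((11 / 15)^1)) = 0.00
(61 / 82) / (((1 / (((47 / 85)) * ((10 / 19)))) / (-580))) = -125.57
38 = 38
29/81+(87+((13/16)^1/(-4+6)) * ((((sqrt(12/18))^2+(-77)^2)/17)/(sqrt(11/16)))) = 7076/81+231257 * sqrt(11)/4488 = 258.26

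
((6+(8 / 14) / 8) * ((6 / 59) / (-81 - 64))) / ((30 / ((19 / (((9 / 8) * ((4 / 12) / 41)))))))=-52972 / 179655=-0.29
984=984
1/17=0.06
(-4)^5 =-1024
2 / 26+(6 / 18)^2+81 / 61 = 10819 / 7137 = 1.52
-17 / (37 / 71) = -1207 / 37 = -32.62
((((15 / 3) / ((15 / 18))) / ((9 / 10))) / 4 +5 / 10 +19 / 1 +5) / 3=157 / 18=8.72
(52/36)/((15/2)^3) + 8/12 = 20354/30375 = 0.67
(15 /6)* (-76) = -190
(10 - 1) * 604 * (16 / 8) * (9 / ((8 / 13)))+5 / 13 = 159003.38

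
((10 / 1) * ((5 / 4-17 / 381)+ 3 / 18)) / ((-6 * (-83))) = 3485 / 126492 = 0.03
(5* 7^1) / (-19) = -35 / 19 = -1.84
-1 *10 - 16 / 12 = -34 / 3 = -11.33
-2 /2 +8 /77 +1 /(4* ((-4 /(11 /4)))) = -5263 /4928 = -1.07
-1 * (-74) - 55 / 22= 71.50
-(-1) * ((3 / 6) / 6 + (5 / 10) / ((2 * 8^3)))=515 / 6144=0.08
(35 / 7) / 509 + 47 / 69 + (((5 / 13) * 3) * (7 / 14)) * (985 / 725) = 39054583 / 26481234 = 1.47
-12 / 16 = -3 / 4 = -0.75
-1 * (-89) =89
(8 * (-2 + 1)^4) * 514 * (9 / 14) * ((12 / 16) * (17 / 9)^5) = 729806498 / 15309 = 47671.73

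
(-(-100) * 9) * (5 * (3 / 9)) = 1500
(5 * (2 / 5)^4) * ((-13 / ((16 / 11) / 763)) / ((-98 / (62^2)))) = 29958214 / 875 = 34237.96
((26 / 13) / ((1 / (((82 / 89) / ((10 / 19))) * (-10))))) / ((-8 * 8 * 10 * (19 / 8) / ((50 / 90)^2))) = 205 / 28836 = 0.01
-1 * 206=-206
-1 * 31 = -31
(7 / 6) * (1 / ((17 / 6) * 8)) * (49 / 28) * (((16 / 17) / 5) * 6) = 147 / 1445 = 0.10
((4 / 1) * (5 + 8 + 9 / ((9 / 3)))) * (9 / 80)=36 / 5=7.20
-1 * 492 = -492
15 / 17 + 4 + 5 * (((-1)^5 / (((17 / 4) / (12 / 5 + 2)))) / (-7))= 669 / 119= 5.62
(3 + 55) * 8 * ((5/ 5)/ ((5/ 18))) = 8352/ 5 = 1670.40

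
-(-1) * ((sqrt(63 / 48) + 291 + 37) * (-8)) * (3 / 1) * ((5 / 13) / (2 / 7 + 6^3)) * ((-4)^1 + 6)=-275520 / 9841 - 210 * sqrt(21) / 9841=-28.09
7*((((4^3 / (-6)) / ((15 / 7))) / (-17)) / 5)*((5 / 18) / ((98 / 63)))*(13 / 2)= 364 / 765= 0.48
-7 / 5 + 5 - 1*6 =-12 / 5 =-2.40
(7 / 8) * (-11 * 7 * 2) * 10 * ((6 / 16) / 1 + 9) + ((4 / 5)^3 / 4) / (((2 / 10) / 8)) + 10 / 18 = -12627.14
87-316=-229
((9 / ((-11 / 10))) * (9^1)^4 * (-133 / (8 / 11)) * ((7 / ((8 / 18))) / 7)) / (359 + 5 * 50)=16828965 / 464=36269.32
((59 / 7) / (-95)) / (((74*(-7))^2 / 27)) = -1593 / 178435460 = -0.00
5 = 5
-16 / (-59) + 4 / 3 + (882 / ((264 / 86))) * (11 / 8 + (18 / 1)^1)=173466619 / 31152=5568.39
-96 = -96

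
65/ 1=65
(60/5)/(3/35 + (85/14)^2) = 11760/36209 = 0.32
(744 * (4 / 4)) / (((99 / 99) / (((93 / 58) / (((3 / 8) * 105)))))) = 30752 / 1015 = 30.30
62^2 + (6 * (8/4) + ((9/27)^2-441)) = 30736/9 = 3415.11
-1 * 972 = -972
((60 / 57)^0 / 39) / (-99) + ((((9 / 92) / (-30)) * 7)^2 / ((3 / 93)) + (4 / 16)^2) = 256184231 / 3267950400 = 0.08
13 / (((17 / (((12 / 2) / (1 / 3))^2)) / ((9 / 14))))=159.28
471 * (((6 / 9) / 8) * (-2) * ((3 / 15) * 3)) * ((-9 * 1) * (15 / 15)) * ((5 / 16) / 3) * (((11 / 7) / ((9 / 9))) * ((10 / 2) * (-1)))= -77715 / 224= -346.94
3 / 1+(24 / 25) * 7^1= 243 / 25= 9.72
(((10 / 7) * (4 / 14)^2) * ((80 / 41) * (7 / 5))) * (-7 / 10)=-64 / 287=-0.22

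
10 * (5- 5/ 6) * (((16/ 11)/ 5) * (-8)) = -3200/ 33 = -96.97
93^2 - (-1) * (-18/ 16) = 69183/ 8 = 8647.88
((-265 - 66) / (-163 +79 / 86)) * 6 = 170796 / 13939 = 12.25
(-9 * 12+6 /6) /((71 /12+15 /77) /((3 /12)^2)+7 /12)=-32956 /30297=-1.09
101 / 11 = 9.18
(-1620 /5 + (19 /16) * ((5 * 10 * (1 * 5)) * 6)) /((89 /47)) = 273963 /356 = 769.56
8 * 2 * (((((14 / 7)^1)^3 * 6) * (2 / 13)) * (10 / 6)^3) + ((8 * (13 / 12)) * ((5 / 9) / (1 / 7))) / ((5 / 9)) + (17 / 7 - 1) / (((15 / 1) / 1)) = 497764 / 819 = 607.77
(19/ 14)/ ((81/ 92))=874/ 567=1.54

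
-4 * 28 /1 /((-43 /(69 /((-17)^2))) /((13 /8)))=12558 /12427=1.01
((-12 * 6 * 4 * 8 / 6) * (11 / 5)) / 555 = -1408 / 925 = -1.52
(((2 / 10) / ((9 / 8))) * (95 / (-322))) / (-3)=76 / 4347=0.02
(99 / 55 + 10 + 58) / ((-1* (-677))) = 349 / 3385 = 0.10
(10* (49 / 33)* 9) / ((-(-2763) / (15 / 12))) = 1225 / 20262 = 0.06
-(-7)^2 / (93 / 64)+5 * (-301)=-143101 / 93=-1538.72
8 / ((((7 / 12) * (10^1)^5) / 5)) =3 / 4375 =0.00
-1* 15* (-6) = 90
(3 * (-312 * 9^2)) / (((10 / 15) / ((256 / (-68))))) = 7278336 / 17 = 428137.41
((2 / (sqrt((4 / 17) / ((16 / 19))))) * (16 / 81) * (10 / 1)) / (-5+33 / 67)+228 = 228 - 21440 * sqrt(323) / 232389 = 226.34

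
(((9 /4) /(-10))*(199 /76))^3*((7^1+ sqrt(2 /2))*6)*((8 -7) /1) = -17234870013 /1755904000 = -9.82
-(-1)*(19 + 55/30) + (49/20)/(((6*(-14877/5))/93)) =2477981/119016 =20.82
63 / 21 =3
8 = 8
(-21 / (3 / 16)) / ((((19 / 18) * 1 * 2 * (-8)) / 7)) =882 / 19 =46.42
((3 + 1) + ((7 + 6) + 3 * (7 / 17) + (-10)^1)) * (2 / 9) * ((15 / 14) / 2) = 50 / 51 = 0.98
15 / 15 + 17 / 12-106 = -1243 / 12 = -103.58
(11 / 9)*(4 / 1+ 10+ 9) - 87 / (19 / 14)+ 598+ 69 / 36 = 385723 / 684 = 563.92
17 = 17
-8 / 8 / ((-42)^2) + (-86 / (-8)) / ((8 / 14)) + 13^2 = 1325201 / 7056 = 187.81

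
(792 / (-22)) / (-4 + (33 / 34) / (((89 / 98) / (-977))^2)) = -2423826 / 75629926943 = -0.00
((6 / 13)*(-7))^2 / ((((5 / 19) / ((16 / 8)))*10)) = 33516 / 4225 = 7.93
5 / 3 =1.67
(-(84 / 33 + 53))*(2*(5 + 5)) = -12220 / 11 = -1110.91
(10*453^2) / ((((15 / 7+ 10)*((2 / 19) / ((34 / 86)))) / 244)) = 6659442468 / 43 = 154870755.07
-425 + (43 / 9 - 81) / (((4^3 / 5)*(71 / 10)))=-425.84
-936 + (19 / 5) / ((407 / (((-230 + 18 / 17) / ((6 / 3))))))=-32417894 / 34595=-937.07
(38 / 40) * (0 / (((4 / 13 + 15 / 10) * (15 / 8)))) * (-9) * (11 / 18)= 0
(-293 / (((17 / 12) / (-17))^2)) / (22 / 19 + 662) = -11134 / 175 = -63.62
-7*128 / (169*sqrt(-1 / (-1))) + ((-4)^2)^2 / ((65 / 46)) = 148608 / 845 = 175.87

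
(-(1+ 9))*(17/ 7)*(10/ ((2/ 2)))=-1700/ 7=-242.86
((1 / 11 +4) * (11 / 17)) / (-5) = -9 / 17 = -0.53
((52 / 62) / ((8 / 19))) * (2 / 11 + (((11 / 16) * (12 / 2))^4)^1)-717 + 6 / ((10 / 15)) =-731385571 / 5586944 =-130.91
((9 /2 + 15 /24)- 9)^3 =-29791 /512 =-58.19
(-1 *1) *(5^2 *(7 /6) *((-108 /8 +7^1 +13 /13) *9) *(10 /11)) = 2625 /2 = 1312.50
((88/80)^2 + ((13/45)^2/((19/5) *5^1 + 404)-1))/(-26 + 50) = 720199/82231200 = 0.01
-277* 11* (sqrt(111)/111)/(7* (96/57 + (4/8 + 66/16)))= -463144* sqrt(111)/745143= -6.55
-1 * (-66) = 66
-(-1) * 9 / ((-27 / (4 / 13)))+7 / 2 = 265 / 78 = 3.40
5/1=5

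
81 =81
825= 825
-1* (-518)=518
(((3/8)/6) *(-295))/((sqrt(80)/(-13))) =767 *sqrt(5)/64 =26.80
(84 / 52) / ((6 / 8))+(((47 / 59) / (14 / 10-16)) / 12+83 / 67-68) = -2908618417 / 45016764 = -64.61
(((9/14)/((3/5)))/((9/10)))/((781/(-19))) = -475/16401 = -0.03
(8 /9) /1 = 8 /9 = 0.89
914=914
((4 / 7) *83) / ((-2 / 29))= -4814 / 7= -687.71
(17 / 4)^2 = 289 / 16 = 18.06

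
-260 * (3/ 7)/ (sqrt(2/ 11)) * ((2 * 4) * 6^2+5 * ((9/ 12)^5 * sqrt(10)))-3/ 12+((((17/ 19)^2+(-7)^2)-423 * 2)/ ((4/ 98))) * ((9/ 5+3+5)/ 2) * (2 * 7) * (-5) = -112320 * sqrt(22)/ 7-236925 * sqrt(55)/ 1792+9661604431/ 1444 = 6614620.21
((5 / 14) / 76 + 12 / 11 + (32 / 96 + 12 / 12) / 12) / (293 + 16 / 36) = 127111 / 30910264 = 0.00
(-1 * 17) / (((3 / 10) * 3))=-170 / 9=-18.89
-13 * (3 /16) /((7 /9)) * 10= -1755 /56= -31.34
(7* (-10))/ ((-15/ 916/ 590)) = 7566160/ 3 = 2522053.33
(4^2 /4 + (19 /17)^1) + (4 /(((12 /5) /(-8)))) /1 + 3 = -5.22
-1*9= -9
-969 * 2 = -1938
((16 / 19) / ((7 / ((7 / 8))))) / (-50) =-1 / 475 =-0.00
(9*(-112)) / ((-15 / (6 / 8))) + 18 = 342 / 5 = 68.40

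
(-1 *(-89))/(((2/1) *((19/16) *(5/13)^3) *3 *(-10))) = -782132/35625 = -21.95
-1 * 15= -15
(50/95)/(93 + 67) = 1/304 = 0.00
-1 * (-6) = 6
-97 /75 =-1.29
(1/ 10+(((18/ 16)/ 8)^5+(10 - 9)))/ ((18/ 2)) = 5905875277/ 48318382080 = 0.12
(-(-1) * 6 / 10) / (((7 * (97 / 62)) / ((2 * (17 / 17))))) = 372 / 3395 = 0.11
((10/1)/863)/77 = 10/66451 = 0.00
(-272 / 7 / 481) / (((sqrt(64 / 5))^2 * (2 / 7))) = -85 / 3848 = -0.02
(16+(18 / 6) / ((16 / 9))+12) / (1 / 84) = 9975 / 4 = 2493.75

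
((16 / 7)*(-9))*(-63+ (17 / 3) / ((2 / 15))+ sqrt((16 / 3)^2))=312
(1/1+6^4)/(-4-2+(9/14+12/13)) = -236054/807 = -292.51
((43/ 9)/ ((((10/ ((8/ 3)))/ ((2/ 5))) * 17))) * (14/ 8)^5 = 0.49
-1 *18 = -18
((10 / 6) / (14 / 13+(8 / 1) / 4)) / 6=13 / 144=0.09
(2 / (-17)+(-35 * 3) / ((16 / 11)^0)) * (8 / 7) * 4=-57184 / 119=-480.54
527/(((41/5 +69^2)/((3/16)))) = 7905/381536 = 0.02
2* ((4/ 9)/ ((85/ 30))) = 16/ 51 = 0.31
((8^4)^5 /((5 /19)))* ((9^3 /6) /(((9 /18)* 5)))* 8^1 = 42584308694158499905536 /25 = 1703372347766339996221.44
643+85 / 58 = 644.47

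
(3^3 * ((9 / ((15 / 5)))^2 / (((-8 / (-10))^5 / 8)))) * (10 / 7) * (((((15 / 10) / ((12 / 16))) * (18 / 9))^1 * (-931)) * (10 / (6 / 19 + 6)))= -3198234375 / 64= -49972412.11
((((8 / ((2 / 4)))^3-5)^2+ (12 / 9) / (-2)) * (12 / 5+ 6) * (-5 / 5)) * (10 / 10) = -702923774 / 5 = -140584754.80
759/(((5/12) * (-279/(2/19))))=-2024/2945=-0.69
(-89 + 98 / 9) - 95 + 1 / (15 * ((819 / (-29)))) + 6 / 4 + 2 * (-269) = -17435203 / 24570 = -709.61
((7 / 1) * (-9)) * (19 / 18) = -133 / 2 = -66.50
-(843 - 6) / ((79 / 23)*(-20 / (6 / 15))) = 19251 / 3950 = 4.87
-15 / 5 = -3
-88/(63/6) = -176/21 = -8.38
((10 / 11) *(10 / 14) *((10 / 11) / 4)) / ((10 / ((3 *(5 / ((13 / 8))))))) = 1500 / 11011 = 0.14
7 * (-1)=-7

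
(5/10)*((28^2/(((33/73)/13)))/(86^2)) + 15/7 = 1566269/427119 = 3.67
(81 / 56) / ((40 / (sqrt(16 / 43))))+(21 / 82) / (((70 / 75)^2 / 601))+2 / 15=81 * sqrt(43) / 24080+6089717 / 34440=176.84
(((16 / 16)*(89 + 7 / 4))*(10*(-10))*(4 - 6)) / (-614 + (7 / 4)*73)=-14520 / 389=-37.33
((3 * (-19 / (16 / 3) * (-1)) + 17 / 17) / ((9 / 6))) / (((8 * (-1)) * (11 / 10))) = -85 / 96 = -0.89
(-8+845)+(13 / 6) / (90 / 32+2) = 193451 / 231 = 837.45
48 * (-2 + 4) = 96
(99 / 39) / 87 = 11 / 377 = 0.03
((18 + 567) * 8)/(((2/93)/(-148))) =-32207760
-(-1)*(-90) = -90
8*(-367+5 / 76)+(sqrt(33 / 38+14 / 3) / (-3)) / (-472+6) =-55774 / 19+sqrt(71934) / 159372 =-2935.47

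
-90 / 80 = -9 / 8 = -1.12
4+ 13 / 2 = 21 / 2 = 10.50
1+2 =3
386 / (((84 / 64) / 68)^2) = 1036111.53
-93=-93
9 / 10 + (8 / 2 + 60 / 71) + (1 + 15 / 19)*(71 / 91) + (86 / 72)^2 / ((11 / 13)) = 77241623383 / 8750261520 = 8.83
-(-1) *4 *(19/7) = 76/7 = 10.86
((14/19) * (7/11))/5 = 98/1045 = 0.09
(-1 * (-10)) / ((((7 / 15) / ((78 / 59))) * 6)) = 1950 / 413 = 4.72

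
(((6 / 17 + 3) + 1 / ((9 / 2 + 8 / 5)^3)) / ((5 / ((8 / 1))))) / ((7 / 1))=103639336 / 135053695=0.77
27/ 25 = 1.08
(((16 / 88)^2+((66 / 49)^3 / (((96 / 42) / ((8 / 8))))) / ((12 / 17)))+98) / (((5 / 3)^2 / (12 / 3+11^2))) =72880104375 / 16269176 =4479.64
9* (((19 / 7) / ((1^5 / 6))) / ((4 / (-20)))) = -732.86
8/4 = 2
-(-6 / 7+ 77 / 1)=-533 / 7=-76.14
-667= -667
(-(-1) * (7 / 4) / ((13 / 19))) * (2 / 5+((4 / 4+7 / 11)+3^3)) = 212401 / 2860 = 74.27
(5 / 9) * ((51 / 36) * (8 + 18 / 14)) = 5525 / 756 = 7.31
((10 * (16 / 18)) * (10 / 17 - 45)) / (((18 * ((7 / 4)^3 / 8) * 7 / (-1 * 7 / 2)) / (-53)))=-409753600 / 472311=-867.55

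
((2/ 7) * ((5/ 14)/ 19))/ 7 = 0.00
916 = 916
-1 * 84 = -84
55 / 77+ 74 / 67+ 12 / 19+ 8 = 93123 / 8911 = 10.45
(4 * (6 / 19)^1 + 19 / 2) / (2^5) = 409 / 1216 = 0.34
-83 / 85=-0.98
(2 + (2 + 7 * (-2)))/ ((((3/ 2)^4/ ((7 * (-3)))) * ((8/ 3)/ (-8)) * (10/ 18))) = -224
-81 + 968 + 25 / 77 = 68324 / 77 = 887.32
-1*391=-391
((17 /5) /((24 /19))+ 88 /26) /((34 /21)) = 66353 /17680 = 3.75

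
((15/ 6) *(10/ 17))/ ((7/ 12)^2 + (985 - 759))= 3600/ 554081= 0.01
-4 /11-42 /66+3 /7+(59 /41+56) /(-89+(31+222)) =-10411 /47068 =-0.22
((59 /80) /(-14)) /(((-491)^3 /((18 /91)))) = 531 /6032174490160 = 0.00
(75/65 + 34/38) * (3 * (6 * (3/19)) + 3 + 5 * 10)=536866/4693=114.40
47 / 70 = 0.67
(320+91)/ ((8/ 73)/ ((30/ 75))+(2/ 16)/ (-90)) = 21602160/ 14327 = 1507.79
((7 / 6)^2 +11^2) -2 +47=6025 / 36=167.36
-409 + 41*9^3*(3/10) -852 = 77057/10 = 7705.70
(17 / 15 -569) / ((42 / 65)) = -55367 / 63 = -878.84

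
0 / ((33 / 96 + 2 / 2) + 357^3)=0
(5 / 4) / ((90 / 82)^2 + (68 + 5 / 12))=25215 / 1404401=0.02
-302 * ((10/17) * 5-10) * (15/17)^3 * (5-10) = -611550000/83521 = -7322.11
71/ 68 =1.04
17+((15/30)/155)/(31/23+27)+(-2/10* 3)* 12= 1980799/202120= 9.80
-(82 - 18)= -64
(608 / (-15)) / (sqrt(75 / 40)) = -1216 * sqrt(30) / 225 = -29.60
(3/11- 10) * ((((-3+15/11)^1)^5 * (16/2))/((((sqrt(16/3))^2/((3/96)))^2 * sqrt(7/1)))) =56864187 * sqrt(7)/12698549248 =0.01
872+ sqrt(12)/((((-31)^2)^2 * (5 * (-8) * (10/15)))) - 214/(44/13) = 808.77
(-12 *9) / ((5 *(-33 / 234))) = 8424 / 55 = 153.16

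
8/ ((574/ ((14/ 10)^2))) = 28/ 1025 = 0.03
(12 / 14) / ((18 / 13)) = 0.62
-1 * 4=-4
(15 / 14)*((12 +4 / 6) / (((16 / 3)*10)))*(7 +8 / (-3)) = 247 / 224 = 1.10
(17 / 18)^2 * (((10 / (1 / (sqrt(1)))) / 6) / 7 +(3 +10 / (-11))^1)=77741 / 37422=2.08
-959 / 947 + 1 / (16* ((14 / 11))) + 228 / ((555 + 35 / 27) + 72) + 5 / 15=-721538653 / 2698904544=-0.27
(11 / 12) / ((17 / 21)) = 77 / 68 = 1.13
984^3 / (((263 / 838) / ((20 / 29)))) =15968323031040 / 7627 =2093657143.18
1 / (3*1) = 1 / 3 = 0.33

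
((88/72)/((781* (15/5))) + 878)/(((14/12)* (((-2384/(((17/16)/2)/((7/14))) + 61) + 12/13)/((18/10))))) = -743942134/1198234695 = -0.62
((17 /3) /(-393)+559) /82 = 329522 /48339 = 6.82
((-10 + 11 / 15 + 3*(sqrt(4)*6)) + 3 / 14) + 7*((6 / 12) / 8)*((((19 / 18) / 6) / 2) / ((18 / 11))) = 58723717 / 2177280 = 26.97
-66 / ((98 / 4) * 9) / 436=-11 / 16023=-0.00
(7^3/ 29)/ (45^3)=343/ 2642625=0.00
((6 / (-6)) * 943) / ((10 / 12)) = -5658 / 5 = -1131.60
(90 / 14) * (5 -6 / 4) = 45 / 2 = 22.50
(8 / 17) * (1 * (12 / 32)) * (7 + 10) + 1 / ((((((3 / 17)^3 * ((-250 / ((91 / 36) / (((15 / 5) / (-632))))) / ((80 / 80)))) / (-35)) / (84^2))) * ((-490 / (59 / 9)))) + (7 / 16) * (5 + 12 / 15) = 1867141134923 / 1458000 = 1280618.06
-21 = -21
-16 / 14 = -8 / 7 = -1.14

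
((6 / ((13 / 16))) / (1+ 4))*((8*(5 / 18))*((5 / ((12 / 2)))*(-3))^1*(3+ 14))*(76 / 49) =-413440 / 1911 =-216.35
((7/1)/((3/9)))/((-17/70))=-1470/17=-86.47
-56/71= -0.79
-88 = -88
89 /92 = 0.97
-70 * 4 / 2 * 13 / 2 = -910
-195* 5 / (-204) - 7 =-151 / 68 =-2.22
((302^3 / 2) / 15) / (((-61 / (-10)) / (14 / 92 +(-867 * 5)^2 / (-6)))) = -471407699179.68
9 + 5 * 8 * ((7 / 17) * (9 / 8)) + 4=536 / 17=31.53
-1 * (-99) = 99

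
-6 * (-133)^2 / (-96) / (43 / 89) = 1574321 / 688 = 2288.26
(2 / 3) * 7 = 14 / 3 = 4.67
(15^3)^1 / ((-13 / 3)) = -10125 / 13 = -778.85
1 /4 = 0.25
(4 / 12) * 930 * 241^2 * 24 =432122640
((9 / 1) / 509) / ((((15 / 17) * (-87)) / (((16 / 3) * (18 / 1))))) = -1632 / 73805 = -0.02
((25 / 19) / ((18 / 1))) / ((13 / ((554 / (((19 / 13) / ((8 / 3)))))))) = 55400 / 9747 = 5.68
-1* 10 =-10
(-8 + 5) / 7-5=-38 / 7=-5.43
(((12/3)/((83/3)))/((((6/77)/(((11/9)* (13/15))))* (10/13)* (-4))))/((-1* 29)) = 0.02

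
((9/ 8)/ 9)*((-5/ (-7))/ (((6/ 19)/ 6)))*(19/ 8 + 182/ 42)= 2185/ 192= 11.38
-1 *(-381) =381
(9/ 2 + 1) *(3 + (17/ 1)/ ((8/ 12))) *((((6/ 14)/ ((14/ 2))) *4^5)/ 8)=60192/ 49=1228.41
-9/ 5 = -1.80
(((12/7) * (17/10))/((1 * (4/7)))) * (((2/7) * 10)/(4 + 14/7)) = 17/7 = 2.43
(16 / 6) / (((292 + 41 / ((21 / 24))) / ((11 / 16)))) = 77 / 14232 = 0.01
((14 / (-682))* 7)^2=0.02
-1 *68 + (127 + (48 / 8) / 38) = 1124 / 19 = 59.16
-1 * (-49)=49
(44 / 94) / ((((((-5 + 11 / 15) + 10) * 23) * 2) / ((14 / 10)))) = 231 / 92966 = 0.00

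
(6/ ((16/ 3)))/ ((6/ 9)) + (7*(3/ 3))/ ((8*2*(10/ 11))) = 347/ 160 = 2.17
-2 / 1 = -2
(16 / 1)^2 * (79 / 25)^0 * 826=211456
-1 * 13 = -13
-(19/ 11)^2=-361/ 121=-2.98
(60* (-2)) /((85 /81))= -1944 /17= -114.35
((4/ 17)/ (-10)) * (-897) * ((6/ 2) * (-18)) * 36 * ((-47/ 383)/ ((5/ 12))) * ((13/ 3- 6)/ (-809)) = 24.89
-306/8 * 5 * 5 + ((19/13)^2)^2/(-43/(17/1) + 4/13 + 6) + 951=-29662567/7337980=-4.04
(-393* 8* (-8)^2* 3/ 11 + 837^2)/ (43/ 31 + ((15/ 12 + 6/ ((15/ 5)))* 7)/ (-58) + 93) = 17027326104/ 2478707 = 6869.44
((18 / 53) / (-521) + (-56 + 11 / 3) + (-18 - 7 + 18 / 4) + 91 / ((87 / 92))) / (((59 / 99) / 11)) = 431.83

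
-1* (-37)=37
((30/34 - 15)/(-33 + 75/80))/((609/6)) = 2560/590121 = 0.00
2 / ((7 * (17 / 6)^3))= 432 / 34391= 0.01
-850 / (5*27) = -170 / 27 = -6.30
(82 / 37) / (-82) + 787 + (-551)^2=11262355 / 37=304387.97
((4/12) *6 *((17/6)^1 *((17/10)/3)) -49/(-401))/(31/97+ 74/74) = 11669003/4619520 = 2.53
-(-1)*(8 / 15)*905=1448 / 3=482.67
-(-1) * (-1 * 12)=-12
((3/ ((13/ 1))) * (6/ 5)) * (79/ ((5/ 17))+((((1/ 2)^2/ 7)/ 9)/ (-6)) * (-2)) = 78101/ 1050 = 74.38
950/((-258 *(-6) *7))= 475/5418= 0.09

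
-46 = -46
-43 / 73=-0.59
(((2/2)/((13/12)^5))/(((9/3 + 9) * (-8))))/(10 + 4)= -1296/2599051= -0.00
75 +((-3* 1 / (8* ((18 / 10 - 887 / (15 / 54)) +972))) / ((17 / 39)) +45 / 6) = 13834325 / 167688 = 82.50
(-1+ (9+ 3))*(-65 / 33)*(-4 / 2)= 130 / 3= 43.33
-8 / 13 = -0.62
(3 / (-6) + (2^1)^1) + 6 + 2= 19 / 2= 9.50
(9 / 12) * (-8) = -6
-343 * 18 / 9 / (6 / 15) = -1715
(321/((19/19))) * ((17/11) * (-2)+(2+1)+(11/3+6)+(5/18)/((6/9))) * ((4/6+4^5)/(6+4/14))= 1518449947/2904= 522882.21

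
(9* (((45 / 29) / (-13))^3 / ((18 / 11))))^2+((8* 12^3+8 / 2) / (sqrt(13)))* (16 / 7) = 1004755640625 / 11484394236850756+221248* sqrt(13) / 91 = 8766.17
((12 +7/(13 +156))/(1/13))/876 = 2035/11388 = 0.18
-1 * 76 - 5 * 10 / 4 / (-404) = -61383 / 808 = -75.97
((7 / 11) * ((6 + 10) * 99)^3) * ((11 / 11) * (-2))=-5058256896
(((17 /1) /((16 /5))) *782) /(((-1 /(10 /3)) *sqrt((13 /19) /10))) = -166175 *sqrt(2470) /156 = -52940.69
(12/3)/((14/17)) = 34/7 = 4.86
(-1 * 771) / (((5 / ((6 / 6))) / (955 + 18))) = -150036.60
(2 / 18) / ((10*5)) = 0.00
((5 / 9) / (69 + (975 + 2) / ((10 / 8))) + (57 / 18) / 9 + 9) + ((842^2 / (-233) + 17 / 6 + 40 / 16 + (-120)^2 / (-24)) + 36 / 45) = -970500856321 / 267556230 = -3627.28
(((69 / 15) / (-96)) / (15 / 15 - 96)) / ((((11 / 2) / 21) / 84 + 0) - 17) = -3381 / 113933500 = -0.00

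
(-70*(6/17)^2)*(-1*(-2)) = -5040/289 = -17.44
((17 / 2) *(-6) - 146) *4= -788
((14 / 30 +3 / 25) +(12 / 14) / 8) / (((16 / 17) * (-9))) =-24769 / 302400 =-0.08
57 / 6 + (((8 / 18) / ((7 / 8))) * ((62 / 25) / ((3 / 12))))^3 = 1073852786837 / 7813968750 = 137.43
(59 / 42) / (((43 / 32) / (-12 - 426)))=-137824 / 301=-457.89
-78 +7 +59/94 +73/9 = -52673/846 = -62.26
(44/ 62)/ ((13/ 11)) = 242/ 403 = 0.60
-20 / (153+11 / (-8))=-160 / 1213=-0.13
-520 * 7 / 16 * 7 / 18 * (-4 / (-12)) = -3185 / 108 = -29.49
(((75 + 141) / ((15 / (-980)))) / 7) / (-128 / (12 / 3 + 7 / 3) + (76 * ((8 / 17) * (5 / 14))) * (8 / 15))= 427329 / 2840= 150.47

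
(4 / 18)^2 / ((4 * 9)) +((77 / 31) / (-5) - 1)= -168973 / 112995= -1.50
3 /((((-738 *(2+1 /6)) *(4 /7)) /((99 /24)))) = -231 /17056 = -0.01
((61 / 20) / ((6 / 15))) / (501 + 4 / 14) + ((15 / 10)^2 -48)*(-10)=12843367 / 28072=457.52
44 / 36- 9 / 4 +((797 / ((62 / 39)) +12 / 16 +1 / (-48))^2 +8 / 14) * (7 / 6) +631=3915246259375 / 13284864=294714.82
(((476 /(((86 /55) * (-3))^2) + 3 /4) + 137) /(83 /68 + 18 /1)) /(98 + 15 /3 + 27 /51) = 3066027299 /38279625120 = 0.08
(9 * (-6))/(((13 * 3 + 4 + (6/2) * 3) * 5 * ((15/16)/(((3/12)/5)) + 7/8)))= -108/10205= -0.01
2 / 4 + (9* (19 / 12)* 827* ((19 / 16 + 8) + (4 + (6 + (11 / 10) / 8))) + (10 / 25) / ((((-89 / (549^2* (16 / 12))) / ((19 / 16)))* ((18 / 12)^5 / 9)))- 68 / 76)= 12185909441 / 54112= 225197.91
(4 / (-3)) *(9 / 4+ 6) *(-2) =22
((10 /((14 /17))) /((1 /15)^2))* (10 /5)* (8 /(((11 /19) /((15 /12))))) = 7267500 /77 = 94383.12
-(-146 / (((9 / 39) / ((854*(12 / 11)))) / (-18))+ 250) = -116706974 / 11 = -10609724.91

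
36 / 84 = 3 / 7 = 0.43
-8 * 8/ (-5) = 64/ 5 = 12.80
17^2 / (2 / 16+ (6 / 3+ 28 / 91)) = 30056 / 253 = 118.80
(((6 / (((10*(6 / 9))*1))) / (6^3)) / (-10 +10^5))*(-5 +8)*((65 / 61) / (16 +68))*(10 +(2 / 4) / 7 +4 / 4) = 403 / 22953224448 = 0.00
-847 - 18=-865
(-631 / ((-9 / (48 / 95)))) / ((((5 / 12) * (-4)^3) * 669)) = -631 / 317775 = -0.00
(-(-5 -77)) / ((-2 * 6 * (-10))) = 41 / 60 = 0.68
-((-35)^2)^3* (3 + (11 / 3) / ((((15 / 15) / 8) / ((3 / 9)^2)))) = -310666890625 / 27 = -11506181134.26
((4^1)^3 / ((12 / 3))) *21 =336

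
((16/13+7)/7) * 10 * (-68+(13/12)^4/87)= -65615404025/82083456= -799.37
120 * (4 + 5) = 1080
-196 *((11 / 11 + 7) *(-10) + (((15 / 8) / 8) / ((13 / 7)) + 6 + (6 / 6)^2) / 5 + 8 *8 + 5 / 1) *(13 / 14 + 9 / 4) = 24814713 / 4160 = 5965.08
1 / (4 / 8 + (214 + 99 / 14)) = 7 / 1551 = 0.00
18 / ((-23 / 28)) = -21.91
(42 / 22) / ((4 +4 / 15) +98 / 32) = 5040 / 19349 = 0.26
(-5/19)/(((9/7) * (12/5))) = -175/2052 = -0.09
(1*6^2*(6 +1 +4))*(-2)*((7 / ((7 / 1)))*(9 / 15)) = -2376 / 5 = -475.20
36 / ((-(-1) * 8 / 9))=81 / 2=40.50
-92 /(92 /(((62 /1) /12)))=-31 /6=-5.17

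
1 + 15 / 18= 1.83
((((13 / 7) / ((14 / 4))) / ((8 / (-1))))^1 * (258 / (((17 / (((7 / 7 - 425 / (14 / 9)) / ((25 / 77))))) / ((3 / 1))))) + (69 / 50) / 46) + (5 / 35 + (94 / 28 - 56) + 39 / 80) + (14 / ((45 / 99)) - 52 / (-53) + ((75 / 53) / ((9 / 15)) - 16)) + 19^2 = 2859.02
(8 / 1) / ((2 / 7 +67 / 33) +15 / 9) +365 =42206 / 115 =367.01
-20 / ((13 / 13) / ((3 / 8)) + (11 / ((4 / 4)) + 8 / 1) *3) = -60 / 179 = -0.34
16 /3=5.33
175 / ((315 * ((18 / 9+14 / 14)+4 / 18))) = 5 / 29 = 0.17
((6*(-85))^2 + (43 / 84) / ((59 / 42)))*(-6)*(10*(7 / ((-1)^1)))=6445287030 / 59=109242153.05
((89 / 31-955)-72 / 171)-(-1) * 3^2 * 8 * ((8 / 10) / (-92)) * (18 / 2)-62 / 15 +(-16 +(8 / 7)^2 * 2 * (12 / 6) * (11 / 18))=-5825620834 / 5974227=-975.13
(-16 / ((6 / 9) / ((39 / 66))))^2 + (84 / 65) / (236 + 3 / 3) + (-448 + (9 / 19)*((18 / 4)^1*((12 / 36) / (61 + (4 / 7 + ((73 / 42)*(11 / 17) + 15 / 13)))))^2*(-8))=-4178209934670216164 / 16924554289067425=-246.87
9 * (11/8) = 99/8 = 12.38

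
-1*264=-264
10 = 10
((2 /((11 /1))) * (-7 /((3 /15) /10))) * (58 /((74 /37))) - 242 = -2087.45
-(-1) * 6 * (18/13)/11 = 108/143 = 0.76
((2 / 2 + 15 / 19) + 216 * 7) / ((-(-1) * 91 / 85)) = 2444770 / 1729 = 1413.98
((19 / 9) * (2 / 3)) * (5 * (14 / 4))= 665 / 27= 24.63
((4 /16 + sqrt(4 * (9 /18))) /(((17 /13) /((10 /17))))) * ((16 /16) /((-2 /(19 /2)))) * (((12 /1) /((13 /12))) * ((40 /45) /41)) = -6080 * sqrt(2) /11849 - 1520 /11849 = -0.85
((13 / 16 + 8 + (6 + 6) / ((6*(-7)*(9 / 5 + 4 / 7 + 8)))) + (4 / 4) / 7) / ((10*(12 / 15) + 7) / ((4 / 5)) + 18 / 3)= 0.36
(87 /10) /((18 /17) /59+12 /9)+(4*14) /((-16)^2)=2165419 /325280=6.66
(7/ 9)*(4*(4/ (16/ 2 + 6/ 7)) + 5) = 1477/ 279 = 5.29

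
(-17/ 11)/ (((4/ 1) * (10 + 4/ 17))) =-289/ 7656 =-0.04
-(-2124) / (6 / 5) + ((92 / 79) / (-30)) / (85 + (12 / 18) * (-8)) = 167096804 / 94405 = 1770.00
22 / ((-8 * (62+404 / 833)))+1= 199037 / 208200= 0.96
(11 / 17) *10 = 110 / 17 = 6.47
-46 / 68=-23 / 34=-0.68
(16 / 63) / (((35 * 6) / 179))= 1432 / 6615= 0.22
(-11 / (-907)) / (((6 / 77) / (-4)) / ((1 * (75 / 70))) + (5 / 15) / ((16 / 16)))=1815 / 47164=0.04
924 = 924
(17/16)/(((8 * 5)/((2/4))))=17/1280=0.01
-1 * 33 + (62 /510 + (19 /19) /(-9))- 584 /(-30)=-13.52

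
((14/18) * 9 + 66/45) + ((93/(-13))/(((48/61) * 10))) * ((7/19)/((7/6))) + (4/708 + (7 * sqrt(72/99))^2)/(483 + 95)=6108742539/741241072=8.24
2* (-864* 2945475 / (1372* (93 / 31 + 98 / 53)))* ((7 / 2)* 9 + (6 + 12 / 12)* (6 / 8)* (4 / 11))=-505796967000 / 19789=-25559501.09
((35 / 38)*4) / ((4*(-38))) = -35 / 1444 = -0.02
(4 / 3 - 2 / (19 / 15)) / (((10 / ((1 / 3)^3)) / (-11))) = 77 / 7695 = 0.01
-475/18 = -26.39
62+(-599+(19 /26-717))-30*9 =-39605 /26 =-1523.27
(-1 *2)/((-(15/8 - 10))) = -16/65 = -0.25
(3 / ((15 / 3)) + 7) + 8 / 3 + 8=274 / 15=18.27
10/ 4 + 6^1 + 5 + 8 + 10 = 63/ 2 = 31.50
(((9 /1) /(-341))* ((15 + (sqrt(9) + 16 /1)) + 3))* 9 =-2997 /341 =-8.79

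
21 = 21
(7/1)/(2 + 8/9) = 63/26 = 2.42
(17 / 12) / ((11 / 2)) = 17 / 66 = 0.26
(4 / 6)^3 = 8 / 27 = 0.30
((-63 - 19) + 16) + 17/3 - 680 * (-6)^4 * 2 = -5287861/3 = -1762620.33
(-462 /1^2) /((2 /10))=-2310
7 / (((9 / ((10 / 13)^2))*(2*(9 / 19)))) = 6650 / 13689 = 0.49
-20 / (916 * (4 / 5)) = -25 / 916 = -0.03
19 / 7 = 2.71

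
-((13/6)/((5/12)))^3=-17576/125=-140.61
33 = 33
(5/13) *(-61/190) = -61/494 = -0.12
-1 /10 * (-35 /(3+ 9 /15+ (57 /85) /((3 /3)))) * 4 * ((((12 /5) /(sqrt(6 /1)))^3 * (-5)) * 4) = -61.67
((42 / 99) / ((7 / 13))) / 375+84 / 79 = 1041554 / 977625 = 1.07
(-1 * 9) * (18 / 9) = -18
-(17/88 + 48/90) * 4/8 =-959/2640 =-0.36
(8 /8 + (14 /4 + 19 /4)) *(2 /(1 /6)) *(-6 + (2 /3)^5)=-52762 /81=-651.38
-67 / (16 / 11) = -737 / 16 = -46.06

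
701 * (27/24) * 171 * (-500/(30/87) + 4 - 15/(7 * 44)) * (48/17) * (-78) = 3306946846437/77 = 42947361642.04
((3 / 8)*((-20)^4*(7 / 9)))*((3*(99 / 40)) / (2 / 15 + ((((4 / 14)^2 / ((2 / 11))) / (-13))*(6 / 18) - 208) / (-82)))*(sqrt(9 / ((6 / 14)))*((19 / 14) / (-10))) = -18422278875*sqrt(21) / 1046009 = -80708.18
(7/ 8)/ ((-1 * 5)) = -7/ 40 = -0.18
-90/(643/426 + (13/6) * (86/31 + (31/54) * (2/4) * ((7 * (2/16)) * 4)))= -256724640/27660197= -9.28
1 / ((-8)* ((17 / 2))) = -1 / 68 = -0.01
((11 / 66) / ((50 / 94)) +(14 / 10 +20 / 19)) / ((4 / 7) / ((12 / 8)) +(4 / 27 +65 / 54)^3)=1448170164 / 1492935925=0.97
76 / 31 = 2.45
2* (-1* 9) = -18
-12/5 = -2.40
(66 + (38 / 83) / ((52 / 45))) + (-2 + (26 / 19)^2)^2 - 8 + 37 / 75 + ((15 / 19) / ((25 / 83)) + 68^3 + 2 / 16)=26533771348776769 / 84369815400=314493.65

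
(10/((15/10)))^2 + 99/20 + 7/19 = 170189/3420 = 49.76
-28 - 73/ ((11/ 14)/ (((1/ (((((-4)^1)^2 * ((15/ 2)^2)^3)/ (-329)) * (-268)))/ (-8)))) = -28.00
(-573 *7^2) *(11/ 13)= -308847/ 13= -23757.46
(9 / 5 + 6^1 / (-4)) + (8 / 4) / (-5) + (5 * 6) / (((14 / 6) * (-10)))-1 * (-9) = 533 / 70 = 7.61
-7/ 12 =-0.58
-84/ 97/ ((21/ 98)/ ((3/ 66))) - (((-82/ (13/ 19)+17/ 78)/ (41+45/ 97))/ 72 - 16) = 15.86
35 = 35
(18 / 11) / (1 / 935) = 1530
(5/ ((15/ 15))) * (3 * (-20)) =-300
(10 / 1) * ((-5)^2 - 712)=-6870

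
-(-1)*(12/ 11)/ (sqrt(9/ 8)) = 8*sqrt(2)/ 11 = 1.03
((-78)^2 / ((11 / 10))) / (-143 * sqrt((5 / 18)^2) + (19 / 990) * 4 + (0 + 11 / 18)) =-1368900 / 9661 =-141.69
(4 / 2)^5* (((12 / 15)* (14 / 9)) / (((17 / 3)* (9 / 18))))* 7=25088 / 255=98.38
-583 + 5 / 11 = -6408 / 11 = -582.55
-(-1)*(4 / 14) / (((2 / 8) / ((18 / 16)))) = 9 / 7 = 1.29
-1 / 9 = -0.11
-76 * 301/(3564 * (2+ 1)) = -5719/2673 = -2.14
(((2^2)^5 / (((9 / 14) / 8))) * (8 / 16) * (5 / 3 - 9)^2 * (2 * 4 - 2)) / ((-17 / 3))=-55508992 / 153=-362803.87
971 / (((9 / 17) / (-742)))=-12248194 / 9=-1360910.44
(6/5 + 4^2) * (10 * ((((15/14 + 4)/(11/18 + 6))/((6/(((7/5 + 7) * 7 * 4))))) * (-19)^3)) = -3015435888/85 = -35475716.33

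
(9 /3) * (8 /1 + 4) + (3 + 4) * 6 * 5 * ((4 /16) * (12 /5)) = 162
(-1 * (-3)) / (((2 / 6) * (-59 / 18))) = -162 / 59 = -2.75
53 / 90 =0.59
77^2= 5929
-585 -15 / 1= -600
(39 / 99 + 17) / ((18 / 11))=10.63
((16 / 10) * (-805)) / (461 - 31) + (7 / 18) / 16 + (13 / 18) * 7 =129073 / 61920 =2.08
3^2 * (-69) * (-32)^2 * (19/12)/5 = -1006848/5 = -201369.60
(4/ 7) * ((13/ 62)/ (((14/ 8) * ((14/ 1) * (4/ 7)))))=13/ 1519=0.01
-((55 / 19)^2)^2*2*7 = -128108750 / 130321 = -983.02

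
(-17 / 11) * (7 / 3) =-3.61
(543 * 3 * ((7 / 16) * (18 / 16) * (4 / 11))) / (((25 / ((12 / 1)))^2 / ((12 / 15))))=1847286 / 34375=53.74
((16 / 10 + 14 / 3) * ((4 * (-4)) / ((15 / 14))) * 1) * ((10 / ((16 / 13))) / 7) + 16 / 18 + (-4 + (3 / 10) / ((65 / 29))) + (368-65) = 191.40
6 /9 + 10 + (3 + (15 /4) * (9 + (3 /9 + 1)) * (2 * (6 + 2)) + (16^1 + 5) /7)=1910 /3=636.67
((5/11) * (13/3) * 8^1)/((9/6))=1040/99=10.51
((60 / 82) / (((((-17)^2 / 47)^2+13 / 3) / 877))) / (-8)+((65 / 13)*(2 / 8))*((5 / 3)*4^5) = 58574150689 / 27481152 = 2131.43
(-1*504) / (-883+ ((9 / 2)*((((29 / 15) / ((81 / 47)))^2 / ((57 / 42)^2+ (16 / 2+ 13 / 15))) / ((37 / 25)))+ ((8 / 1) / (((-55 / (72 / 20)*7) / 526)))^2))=-4757936270135895000 / 6283361172690899947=-0.76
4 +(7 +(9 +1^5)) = 21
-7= -7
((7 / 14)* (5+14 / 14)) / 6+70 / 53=193 / 106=1.82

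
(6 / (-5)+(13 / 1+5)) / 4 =21 / 5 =4.20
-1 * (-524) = 524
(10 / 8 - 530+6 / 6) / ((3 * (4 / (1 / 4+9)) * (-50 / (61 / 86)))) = 5.77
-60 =-60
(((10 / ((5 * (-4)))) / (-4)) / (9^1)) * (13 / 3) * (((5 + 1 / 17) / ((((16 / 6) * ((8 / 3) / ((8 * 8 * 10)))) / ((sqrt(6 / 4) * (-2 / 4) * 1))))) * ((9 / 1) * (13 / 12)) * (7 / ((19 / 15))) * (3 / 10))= -2289105 * sqrt(6) / 20672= -271.24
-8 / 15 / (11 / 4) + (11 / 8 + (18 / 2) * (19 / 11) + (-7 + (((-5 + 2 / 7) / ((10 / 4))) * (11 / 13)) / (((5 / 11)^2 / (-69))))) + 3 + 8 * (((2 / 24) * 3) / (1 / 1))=547.59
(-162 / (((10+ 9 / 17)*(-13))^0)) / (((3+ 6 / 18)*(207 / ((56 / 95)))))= -1512 / 10925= -0.14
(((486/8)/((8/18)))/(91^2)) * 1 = 2187/132496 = 0.02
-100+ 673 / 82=-7527 / 82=-91.79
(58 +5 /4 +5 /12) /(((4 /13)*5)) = 2327 /60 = 38.78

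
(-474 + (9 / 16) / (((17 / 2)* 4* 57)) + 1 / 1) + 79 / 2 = -4480653 / 10336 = -433.50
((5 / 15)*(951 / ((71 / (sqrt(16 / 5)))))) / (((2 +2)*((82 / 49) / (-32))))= -248528*sqrt(5) / 14555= -38.18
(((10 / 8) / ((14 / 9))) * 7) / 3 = 15 / 8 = 1.88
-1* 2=-2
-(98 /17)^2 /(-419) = 9604 /121091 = 0.08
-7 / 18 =-0.39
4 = 4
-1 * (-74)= 74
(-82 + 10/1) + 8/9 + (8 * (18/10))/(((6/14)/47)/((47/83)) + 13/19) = -234009772/4629375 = -50.55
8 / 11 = 0.73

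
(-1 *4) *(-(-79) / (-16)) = 79 / 4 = 19.75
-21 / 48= -7 / 16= -0.44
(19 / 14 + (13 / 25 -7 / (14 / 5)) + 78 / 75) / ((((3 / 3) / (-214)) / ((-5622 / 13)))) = 87826884 / 2275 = 38605.22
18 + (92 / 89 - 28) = -798 / 89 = -8.97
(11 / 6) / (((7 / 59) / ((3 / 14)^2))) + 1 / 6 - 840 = -6907667 / 8232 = -839.12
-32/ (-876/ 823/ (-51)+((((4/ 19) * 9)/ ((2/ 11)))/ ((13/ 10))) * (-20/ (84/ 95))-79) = 40741792/ 331406227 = 0.12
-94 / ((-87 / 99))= 3102 / 29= 106.97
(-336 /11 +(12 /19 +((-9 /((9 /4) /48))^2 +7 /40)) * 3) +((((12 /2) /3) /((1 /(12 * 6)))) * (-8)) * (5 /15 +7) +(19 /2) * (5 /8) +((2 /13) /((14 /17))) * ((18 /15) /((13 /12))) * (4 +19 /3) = 2019987222731 /19779760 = 102123.95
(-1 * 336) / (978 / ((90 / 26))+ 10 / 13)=-2340 / 1973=-1.19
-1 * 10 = -10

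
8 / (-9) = -8 / 9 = -0.89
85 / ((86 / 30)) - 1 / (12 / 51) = 25.40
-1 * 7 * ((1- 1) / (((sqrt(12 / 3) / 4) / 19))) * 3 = 0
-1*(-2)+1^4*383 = 385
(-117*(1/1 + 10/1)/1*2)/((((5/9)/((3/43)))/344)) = -555984/5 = -111196.80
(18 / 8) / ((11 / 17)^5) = 12778713 / 644204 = 19.84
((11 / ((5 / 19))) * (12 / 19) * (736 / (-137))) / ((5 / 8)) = -777216 / 3425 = -226.92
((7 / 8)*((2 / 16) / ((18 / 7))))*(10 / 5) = 49 / 576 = 0.09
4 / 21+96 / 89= 2372 / 1869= 1.27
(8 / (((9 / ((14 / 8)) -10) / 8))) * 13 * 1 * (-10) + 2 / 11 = 320354 / 187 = 1713.12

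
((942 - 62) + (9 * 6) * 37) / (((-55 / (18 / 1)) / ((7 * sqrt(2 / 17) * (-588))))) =213225264 * sqrt(34) / 935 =1329739.31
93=93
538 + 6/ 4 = 1079/ 2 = 539.50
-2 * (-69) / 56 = 69 / 28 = 2.46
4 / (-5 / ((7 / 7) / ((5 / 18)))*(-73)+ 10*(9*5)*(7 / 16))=288 / 21475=0.01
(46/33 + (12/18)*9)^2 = 59536/1089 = 54.67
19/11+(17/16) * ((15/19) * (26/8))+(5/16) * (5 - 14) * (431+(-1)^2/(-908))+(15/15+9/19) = -915655437/759088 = -1206.26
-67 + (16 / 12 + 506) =1321 / 3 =440.33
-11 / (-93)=11 / 93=0.12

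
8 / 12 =2 / 3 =0.67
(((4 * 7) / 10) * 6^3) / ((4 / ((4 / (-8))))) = -378 / 5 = -75.60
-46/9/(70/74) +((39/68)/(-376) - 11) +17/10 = -118430477/8053920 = -14.70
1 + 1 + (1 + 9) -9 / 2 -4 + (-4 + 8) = 15 / 2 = 7.50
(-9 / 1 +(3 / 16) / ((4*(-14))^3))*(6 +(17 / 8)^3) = -201930325395 / 1438646272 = -140.36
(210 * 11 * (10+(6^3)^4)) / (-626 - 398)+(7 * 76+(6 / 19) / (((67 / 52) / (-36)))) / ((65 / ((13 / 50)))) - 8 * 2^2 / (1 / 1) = -200034734659490363 / 40736000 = -4910514892.47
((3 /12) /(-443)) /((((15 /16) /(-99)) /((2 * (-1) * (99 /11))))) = -2376 /2215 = -1.07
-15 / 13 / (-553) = 15 / 7189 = 0.00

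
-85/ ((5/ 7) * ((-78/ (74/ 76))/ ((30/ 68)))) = 1295/ 1976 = 0.66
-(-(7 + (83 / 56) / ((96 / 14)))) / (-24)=-2771 / 9216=-0.30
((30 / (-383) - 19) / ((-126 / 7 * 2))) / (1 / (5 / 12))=36535 / 165456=0.22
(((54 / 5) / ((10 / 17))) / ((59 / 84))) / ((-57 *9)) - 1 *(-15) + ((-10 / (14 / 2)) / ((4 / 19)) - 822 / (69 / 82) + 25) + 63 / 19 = -940.39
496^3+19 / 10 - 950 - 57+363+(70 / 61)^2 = 4540486815019 / 37210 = 122023295.22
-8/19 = -0.42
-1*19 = -19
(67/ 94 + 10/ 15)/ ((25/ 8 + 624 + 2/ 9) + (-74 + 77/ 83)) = 387444/ 155680309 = 0.00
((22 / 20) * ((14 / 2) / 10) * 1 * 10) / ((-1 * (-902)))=7 / 820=0.01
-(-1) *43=43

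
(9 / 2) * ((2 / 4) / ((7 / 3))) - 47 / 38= -145 / 532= -0.27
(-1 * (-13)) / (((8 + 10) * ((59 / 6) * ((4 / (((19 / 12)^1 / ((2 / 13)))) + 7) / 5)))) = 3211 / 64605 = 0.05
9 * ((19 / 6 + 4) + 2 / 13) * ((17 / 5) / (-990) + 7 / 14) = 701759 / 21450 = 32.72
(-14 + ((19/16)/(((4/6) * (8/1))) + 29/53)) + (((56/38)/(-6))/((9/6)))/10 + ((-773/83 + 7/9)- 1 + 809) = 252337477243/320951040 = 786.22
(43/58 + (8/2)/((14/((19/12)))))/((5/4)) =2908/3045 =0.96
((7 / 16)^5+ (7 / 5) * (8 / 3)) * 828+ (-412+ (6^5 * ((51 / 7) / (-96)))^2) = 22540572563101 / 64225280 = 350961.06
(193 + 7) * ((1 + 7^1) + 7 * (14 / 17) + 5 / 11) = 531800 / 187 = 2843.85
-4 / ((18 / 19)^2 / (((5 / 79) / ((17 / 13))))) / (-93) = 23465 / 10116819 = 0.00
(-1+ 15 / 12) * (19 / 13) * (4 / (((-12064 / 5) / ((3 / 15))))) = -19 / 156832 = -0.00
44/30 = 22/15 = 1.47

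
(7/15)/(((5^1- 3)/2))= 7/15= 0.47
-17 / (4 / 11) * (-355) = 66385 / 4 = 16596.25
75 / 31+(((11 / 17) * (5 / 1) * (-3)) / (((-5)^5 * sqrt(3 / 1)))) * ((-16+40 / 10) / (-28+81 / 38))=5016 * sqrt(3) / 10444375+75 / 31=2.42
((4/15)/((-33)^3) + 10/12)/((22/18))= 0.68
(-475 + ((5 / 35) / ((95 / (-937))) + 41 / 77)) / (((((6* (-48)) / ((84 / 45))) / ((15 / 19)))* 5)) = 3481037 / 7147800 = 0.49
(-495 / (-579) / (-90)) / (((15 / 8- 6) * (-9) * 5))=-4 / 78165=-0.00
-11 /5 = -2.20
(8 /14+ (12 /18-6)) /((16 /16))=-100 /21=-4.76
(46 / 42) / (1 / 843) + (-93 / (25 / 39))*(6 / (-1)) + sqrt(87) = sqrt(87) + 313909 / 175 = 1803.09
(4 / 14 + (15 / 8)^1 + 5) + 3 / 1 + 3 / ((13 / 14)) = 9749 / 728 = 13.39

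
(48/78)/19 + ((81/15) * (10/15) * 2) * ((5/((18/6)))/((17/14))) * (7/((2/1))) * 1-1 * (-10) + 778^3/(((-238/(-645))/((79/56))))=740853904250541/411502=1800365257.64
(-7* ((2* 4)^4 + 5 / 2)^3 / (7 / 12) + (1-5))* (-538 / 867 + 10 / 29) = 5726834312184182 / 25143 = 227770525083.89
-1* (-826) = 826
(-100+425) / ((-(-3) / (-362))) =-117650 / 3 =-39216.67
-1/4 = -0.25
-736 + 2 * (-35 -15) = -836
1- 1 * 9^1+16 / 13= -88 / 13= -6.77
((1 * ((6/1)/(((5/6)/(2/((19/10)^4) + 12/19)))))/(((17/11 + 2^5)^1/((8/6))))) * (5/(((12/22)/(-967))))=-95766017248/48088449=-1991.46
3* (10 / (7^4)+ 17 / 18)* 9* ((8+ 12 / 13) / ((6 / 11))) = 13078043 / 31213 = 418.99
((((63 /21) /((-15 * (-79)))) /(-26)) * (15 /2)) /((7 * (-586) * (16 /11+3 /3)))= 11 /151659144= 0.00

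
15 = 15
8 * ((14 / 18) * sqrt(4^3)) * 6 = 896 / 3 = 298.67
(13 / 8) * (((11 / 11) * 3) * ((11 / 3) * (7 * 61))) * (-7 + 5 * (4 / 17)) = -6045039 / 136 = -44448.82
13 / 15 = 0.87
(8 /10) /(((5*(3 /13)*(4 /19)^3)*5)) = 89167 /6000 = 14.86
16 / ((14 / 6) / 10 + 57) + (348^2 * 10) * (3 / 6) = 1039678320 / 1717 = 605520.28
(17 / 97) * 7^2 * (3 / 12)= 833 / 388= 2.15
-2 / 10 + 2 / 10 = 0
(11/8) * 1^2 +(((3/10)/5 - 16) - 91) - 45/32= -85577/800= -106.97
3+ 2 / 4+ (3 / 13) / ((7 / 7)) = 97 / 26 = 3.73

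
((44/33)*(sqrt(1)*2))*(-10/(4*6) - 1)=-34/9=-3.78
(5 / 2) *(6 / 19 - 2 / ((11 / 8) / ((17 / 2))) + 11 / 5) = -24.62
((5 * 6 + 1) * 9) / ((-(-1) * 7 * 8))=279 / 56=4.98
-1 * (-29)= 29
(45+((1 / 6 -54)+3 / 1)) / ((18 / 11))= -385 / 108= -3.56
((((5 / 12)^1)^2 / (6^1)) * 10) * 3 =125 / 144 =0.87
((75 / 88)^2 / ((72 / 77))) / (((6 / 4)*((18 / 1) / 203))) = 888125 / 152064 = 5.84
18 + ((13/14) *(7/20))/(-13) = 719/40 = 17.98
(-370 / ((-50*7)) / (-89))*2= -74 / 3115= -0.02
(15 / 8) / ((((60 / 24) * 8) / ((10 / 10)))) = 0.09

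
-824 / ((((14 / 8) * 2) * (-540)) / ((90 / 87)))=824 / 1827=0.45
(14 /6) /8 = 7 /24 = 0.29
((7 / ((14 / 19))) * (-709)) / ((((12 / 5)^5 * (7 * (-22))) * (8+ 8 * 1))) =42096875 / 1226244096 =0.03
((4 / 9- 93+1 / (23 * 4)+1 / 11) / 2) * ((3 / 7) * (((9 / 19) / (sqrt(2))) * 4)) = -2526207 * sqrt(2) / 134596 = -26.54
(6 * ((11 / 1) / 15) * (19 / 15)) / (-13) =-418 / 975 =-0.43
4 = 4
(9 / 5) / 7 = 9 / 35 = 0.26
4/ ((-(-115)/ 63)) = 252/ 115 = 2.19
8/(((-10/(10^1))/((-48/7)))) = 384/7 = 54.86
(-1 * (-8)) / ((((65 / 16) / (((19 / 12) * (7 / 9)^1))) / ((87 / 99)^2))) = 3579296 / 1911195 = 1.87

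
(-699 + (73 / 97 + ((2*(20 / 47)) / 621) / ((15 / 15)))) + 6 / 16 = -15806159623 / 22649112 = -697.87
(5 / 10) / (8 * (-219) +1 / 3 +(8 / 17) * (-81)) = -51 / 182558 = -0.00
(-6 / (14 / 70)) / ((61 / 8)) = -240 / 61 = -3.93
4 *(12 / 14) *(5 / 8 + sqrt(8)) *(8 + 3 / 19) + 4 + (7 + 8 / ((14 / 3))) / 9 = 26872 / 1197 + 7440 *sqrt(2) / 133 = 101.56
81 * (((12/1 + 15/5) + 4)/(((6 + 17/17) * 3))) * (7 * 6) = 3078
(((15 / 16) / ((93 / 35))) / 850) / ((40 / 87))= 609 / 674560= 0.00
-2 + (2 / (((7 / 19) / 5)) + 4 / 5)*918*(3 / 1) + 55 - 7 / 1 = 2695022 / 35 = 77000.63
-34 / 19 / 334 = -17 / 3173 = -0.01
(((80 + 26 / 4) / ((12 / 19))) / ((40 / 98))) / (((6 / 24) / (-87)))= -4670827 / 40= -116770.68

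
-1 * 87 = -87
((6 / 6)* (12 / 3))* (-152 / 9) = -608 / 9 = -67.56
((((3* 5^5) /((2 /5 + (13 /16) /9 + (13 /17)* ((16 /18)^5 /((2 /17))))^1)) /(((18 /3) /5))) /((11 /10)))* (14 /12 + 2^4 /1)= 6335465625000 /212909323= 29756.64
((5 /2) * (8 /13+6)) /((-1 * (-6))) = 215 /78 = 2.76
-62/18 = -31/9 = -3.44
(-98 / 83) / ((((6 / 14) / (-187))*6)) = 64141 / 747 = 85.86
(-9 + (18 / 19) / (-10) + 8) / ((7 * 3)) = -104 / 1995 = -0.05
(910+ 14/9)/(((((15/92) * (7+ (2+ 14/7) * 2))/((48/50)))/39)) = 78495872/5625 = 13954.82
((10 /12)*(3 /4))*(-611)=-3055 /8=-381.88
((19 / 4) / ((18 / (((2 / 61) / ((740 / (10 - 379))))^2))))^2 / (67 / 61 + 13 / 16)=82628077401 / 31734760770398600000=0.00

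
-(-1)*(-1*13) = -13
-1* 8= -8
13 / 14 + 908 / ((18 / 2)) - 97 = 607 / 126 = 4.82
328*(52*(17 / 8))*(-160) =-5799040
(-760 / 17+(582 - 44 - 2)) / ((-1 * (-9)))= 928 / 17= 54.59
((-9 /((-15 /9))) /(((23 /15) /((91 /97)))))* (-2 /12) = -2457 /4462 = -0.55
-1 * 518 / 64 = -259 / 32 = -8.09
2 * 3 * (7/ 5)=42/ 5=8.40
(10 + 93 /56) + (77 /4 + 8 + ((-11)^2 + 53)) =11923 /56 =212.91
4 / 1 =4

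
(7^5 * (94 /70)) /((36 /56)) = 1579858 /45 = 35107.96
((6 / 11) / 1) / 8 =3 / 44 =0.07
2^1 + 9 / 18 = 5 / 2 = 2.50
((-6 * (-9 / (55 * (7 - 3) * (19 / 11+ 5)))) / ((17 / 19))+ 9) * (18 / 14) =1023597 / 88060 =11.62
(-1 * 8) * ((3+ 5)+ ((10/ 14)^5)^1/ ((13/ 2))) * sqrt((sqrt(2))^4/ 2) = -14033424 * sqrt(2)/ 218491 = -90.83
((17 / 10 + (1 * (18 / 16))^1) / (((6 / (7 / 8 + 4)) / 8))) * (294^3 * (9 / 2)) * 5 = 41996810583 / 4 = 10499202645.75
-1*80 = -80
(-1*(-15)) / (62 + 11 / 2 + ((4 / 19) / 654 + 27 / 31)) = 5778090 / 26337031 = 0.22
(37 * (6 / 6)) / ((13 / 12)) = 444 / 13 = 34.15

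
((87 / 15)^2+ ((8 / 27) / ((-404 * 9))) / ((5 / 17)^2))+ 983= 124756862 / 122715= 1016.64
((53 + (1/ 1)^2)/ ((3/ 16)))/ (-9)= -32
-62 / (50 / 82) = -2542 / 25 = -101.68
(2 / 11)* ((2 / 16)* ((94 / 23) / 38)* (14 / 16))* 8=329 / 19228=0.02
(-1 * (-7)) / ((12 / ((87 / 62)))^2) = 5887 / 61504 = 0.10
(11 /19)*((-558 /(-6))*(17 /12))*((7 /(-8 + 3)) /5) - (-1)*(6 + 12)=-6379 /1900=-3.36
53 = 53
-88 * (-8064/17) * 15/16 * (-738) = -490976640/17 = -28880978.82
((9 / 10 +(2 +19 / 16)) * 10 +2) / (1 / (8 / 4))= 343 / 4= 85.75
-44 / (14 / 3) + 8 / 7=-58 / 7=-8.29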